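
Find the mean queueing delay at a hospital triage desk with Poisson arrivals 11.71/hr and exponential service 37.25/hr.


ρ = 11.71/37.25 = 0.3144
Wq = ρ/(μ−λ) = 0.3144/(37.25 − 11.71) = 0.3144/25.54 = 0.01231 hr

Final: 0.01231 hr


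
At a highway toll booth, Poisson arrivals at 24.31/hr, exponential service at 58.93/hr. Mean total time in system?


W = 1/(μ−λ) = 1/(58.93 − 24.31) = 1/34.62 = 0.02889 hr

Final: 0.02889 hr


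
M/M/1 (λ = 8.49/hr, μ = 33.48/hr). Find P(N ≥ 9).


ρ = 8.49/33.48 = 0.2536
P(N ≥ n) = ρ^n = 0.2536^9 = 0.000004336

Final: 0.000004336


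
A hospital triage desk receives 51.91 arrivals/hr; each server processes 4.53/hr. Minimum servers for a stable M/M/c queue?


Stability requires cμ > λ ⇔ c > λ/μ.
λ/μ = 51.91/4.53 = 11.4592
Minimum integer c = ⌊11.4592⌋ + 1 = 12
Check: 12·4.53 = 54.36 > 51.91, while 11·4.53 = 49.83 ≤ 51.91

Final: 12 servers


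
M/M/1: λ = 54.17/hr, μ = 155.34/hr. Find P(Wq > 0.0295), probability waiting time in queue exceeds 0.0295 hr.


ρ = 54.17/155.34 = 0.3487
P(Wq > t) = ρ·e^{−(μ−λ)t} = 0.3487·e^{−2.9845}
= 0.3487·0.050564 = 0.017633

Final: 0.017633


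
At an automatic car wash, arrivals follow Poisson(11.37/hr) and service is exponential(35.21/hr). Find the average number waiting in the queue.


ρ = 11.37/35.21 = 0.3229
Lq = ρ²/(1−ρ) = 0.1043/0.6771 = 0.1540

Final: 0.1540


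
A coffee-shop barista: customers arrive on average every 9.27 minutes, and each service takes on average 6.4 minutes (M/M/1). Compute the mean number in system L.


λ = 60/9.27 = 6.4725 /hr
μ = 60/6.4 = 9.3750 /hr
ρ = λ/μ = 6.4725/9.3750 = 0.6904
L = ρ/(1−ρ) = 0.6904/0.3096 = 2.2300

Final: 2.2300


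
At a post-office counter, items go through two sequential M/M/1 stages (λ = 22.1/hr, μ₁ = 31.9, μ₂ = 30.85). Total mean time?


Each node sees arrival rate λ = 22.1/hr (tandem ⇒ throughput preserved).
W₁ = 1/(μ₁−λ) = 1/(31.9−22.1) = 0.10204 hr
W₂ = 1/(μ₂−λ) = 1/(30.85−22.1) = 0.11429 hr
W_total = W₁ + W₂ = 0.10204 + 0.11429 = 0.21633 hr

Final: 0.21633 hr


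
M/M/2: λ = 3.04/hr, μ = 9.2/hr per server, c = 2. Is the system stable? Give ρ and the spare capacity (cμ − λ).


Total capacity cμ = 2·9.2 = 18.40/hr
ρ = λ/(cμ) = 3.04/18.40 = 0.1652
Stable ⇔ ρ < 1: YES
Spare capacity = cμ − λ = 18.40 − 3.04 = 15.36/hr

Final: ρ = 0.1652; stable; margin = 15.36/hr


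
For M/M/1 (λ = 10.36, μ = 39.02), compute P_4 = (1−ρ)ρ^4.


ρ = 10.36/39.02 = 0.2655
P_n = (1−ρ)·ρ^n = (1 − 0.2655)·0.2655^4 = 0.7345·0.004969 = 0.003650

Final: 0.003650


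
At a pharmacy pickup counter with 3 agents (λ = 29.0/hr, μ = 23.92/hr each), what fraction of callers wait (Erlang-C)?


a = λ/μ = 1.2124; ρ = a/3 = 0.4041
P₀ = 0.290214 (from M/M/c formula)
C(c,a) = [a^c/(c!(1−ρ))]·P₀ = [1.78201/(6·0.5959)]·0.290214
= 0.49843·0.290214 = 0.144651

Final: 0.144651


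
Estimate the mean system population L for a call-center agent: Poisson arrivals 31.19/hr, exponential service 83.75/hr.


ρ = λ/μ = 31.19/83.75 = 0.3724
L = ρ/(1−ρ) = 0.3724/(1 − 0.3724) = 0.3724/0.6276 = 0.5934

Final: 0.5934


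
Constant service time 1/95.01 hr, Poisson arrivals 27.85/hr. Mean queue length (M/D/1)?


ρ = 27.85/95.01 = 0.2931
M/D/1: Lq = ρ²/(2(1−ρ)) = 0.08592/(2·0.7069) = 0.06078

Final: 0.06078


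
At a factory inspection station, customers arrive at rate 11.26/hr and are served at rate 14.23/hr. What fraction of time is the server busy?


ρ = λ/μ = 11.26/14.23 = 0.7913

Final: 0.7913


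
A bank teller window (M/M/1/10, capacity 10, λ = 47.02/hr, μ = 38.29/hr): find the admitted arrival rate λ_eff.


ρ = 1.2280; P_K = (1−ρ)ρ^10/(1−ρ^11) = 0.207316
λ_eff = λ(1 − P_K) = 47.02·(1 − 0.207316) = 47.02·0.792684 = 37.2720 /hr

Final: 37.2720 /hr


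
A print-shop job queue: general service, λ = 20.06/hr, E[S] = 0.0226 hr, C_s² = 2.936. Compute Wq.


ρ = λ·E[S] = 20.06·0.0226 = 0.4534
E[S²] = E[S]²(1+C_s²) = 0.0226²·(1+2.936) = 0.002010
Wq = λ·E[S²]/(2(1−ρ)) = 20.06·0.002010/(2·0.5466) = 0.03689 hr

Final: 0.03689 hr


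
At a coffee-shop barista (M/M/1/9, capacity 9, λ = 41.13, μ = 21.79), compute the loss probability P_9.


ρ = λ/μ = 41.13/21.79 = 1.8876
P_K = (1−ρ)ρ^K/(1−ρ^(K+1)) = (-0.8876·304.167854)/(1 − 574.136018)
= -269.968164/-573.136018 = 0.471037

Final: 0.471037


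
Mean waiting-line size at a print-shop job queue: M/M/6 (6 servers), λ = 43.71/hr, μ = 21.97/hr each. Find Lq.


a = λ/μ = 1.9895; ρ = a/6 = 0.3316
P₀ = 0.136564
Lq = P₀·a^c·ρ / (c!·(1−ρ)²) = 0.136564·62.01611·0.3316/(720·0.44677)
= 0.008730

Final: 0.008730


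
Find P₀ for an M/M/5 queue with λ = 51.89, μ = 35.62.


a = λ/μ = 51.89/35.62 = 1.4568; ρ = a/c = 0.2914
Σ_{k=0}^{4} a^k/k! (terms k=0..4) = 1.00000 + 1.45677 + 1.06108 + 0.51525 + 0.18765 = 4.22075
Tail: a^5/(5!(1−ρ)) = 6.56068/(120·0.7086) = 0.07715
P₀ = 1/(4.22075 + 0.07715) = 1/4.29790 = 0.232672

Final: 0.232672


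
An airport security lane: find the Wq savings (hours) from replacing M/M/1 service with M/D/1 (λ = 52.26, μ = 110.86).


ρ = 52.26/110.86 = 0.4714
Wq(M/M/1) = ρ/(μ−λ) = 0.4714/58.60 = 0.008044 hr
Wq(M/D/1) = ρ/(2(μ−λ)) = 0.004022 hr
Savings = 0.008044 − 0.004022 = 0.004022 hr

Final: 0.004022 hr


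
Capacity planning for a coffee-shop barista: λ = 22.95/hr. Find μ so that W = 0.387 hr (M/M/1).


W = 1/(μ−λ) ⇒ μ − λ = 1/W = 1/0.387 = 2.5840
μ = λ + 1/W = 22.95 + 2.5840 = 25.5340 per hr

Final: 25.5340 /hr


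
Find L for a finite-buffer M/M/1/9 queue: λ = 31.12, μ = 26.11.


ρ = 31.12/26.11 = 1.1919
L = ρ[1 − (K+1)ρ^K + Kρ^(K+1)] / [(1−ρ)(1−ρ^(K+1))]
Numerator: 1.1919·(1 − 10·4.853941 + 9·5.785317) = 5.397370
Denominator: (-0.1919)·(-4.785317) = 0.918209
L = 5.397370/0.918209 = 5.8781

Final: 5.8781


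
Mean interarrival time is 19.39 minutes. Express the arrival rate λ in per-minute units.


λ = 1/(interarrival time) in consistent units.
1 minute = 1 min, so λ = 1/19.39 = 0.05157 per minute

Final: 0.05157 /min


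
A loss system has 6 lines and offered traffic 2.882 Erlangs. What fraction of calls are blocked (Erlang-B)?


B(c,a) = (a^c/c!) / Σ_{k=0}^{c} a^k/k!
a^6/6! = 0.795850
Σ terms (k=0..6): 1.00000 + 2.88200 + 4.15296 + 3.98961 + 2.87452 + 1.65687 + 0.79585 = 17.351811
B = 0.795850/17.351811 = 0.045866

Final: 0.045866


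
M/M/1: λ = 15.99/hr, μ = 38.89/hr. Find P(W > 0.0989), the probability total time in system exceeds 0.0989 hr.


W ~ Exponential(μ−λ) for M/M/1.
μ − λ = 38.89 − 15.99 = 22.9000
P(W > t) = e^{−(μ−λ)t} = e^{−2.2648} = 0.103850

Final: 0.103850


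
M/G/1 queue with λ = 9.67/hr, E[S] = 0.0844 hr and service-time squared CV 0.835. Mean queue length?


ρ = λ·E[S] = 9.67·0.0844 = 0.8161
Lq = ρ²(1+C_s²)/(2(1−ρ)) = 0.6661·(1+0.835)/(2·0.1839)
= 0.6661·1.8350/0.3677 = 3.32411

Final: 3.32411


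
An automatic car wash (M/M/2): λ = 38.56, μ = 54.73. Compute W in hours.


a = 0.7045; ρ = 0.3523; P₀ = 0.478989
Lq = P₀·a^c·ρ/(c!(1−ρ)²) = 0.09982
Wq = Lq/λ = 0.09982/38.56 = 0.002589 hr
W = Wq + 1/μ = 0.002589 + 0.01827 = 0.02086 hr

Final: 0.02086 hr


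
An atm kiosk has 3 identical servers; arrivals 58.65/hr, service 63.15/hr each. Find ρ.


ρ = λ/(cμ) = 58.65/(3·63.15) = 58.65/189.45 = 0.3096

Final: 0.3096


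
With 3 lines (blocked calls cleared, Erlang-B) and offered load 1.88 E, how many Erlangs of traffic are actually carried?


B(3,1.88) = 0.192444 (Erlang-B)
Carried load = a(1 − B) = 1.88·(1 − 0.192444) = 1.88·0.807556 = 1.5182 E

Final: 1.5182 Erlangs


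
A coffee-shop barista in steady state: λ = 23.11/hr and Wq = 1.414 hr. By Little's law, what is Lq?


Lq = λWq = 23.11·1.414 = 32.6775

Final: 32.6775


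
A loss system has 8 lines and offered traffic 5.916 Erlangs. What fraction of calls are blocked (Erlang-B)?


B(c,a) = (a^c/c!) / Σ_{k=0}^{c} a^k/k!
a^8/8! = 37.213867
Σ terms (k=0..8): 1.00000 + 5.91600 + 17.49953 + 34.50907 + 51.03891 + 60.38924 + 59.54379 + 50.32301 + 37.21387 = 317.433424
B = 37.213867/317.433424 = 0.117234

Final: 0.117234


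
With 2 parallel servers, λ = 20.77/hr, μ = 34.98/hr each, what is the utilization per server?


ρ = λ/(cμ) = 20.77/(2·34.98) = 20.77/69.96 = 0.2969

Final: 0.2969


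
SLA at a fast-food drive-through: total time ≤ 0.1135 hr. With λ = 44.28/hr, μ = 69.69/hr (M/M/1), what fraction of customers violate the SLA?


W ~ Exponential(μ−λ) for M/M/1.
μ − λ = 69.69 − 44.28 = 25.4100
P(W > t) = e^{−(μ−λ)t} = e^{−2.8840} = 0.055909

Final: 0.055909


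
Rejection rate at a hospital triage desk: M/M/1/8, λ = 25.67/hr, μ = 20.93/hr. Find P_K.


ρ = λ/μ = 25.67/20.93 = 1.2265
P_K = (1−ρ)ρ^K/(1−ρ^(K+1)) = (-0.2265·5.119801)/(1 − 6.279279)
= -1.159477/-5.279279 = 0.219628

Final: 0.219628


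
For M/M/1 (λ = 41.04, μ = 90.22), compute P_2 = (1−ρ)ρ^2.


ρ = 41.04/90.22 = 0.4549
P_n = (1−ρ)·ρ^n = (1 − 0.4549)·0.4549^2 = 0.5451·0.206923 = 0.112796

Final: 0.112796


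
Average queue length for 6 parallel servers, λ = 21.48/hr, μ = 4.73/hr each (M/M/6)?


a = λ/μ = 4.5412; ρ = a/6 = 0.7569
P₀ = 0.008667
Lq = P₀·a^c·ρ / (c!·(1−ρ)²) = 0.008667·8770.79212·0.7569/(720·0.05911)
= 1.35183

Final: 1.35183


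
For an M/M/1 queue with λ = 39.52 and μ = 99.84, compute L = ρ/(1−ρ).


ρ = λ/μ = 39.52/99.84 = 0.3958
L = ρ/(1−ρ) = 0.3958/(1 − 0.3958) = 0.3958/0.6042 = 0.6552

Final: 0.6552


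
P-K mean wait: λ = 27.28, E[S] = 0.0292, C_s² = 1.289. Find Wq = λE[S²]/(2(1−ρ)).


ρ = λ·E[S] = 27.28·0.0292 = 0.7966
E[S²] = E[S]²(1+C_s²) = 0.0292²·(1+1.289) = 0.001952
Wq = λ·E[S²]/(2(1−ρ)) = 27.28·0.001952/(2·0.2034) = 0.13087 hr

Final: 0.13087 hr


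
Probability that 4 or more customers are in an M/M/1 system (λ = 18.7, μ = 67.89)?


ρ = 18.7/67.89 = 0.2754
P(N ≥ n) = ρ^n = 0.2754^4 = 0.005756

Final: 0.005756


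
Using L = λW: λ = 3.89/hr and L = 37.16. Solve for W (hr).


W = L/λ = 37.16/3.89 = 9.5527 hr

Final: 9.5527 hr


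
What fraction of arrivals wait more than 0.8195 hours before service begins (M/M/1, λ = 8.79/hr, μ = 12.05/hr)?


ρ = 8.79/12.05 = 0.7295
P(Wq > t) = ρ·e^{−(μ−λ)t} = 0.7295·e^{−2.6716}
= 0.7295·0.069144 = 0.050438

Final: 0.050438


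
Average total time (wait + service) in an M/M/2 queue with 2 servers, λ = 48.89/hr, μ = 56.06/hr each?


a = 0.8721; ρ = 0.4361; P₀ = 0.392709
Lq = P₀·a^c·ρ/(c!(1−ρ)²) = 0.20475
Wq = Lq/λ = 0.20475/48.89 = 0.004188 hr
W = Wq + 1/μ = 0.004188 + 0.01784 = 0.02203 hr

Final: 0.02203 hr


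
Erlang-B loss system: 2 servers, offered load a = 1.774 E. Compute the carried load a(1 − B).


B(2,1.774) = 0.361938 (Erlang-B)
Carried load = a(1 − B) = 1.774·(1 − 0.361938) = 1.774·0.638062 = 1.1319 E

Final: 1.1319 Erlangs


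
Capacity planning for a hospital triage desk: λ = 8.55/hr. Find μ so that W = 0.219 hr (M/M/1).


W = 1/(μ−λ) ⇒ μ − λ = 1/W = 1/0.219 = 4.5662
μ = λ + 1/W = 8.55 + 4.5662 = 13.1162 per hr

Final: 13.1162 /hr


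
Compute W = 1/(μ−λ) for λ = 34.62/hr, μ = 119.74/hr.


W = 1/(μ−λ) = 1/(119.74 − 34.62) = 1/85.12 = 0.01175 hr

Final: 0.01175 hr


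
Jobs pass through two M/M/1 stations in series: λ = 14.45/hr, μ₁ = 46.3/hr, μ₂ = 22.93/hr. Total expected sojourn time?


Each node sees arrival rate λ = 14.45/hr (tandem ⇒ throughput preserved).
W₁ = 1/(μ₁−λ) = 1/(46.3−14.45) = 0.03140 hr
W₂ = 1/(μ₂−λ) = 1/(22.93−14.45) = 0.11792 hr
W_total = W₁ + W₂ = 0.03140 + 0.11792 = 0.14932 hr

Final: 0.14932 hr


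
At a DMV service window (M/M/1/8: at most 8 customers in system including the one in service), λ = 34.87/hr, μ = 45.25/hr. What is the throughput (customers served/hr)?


ρ = 0.7706; P_K = (1−ρ)ρ^8/(1−ρ^9) = 0.031550
λ_eff = λ(1 − P_K) = 34.87·(1 − 0.031550) = 34.87·0.968450 = 33.7699 /hr

Final: 33.7699 /hr


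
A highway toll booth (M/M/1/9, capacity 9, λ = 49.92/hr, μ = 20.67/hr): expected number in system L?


ρ = 49.92/20.67 = 2.4151
L = ρ[1 − (K+1)ρ^K + Kρ^(K+1)] / [(1−ρ)(1−ρ^(K+1))]
Numerator: 2.4151·(1 − 10·2795.161465 + 9·6750.578634) = 79226.186982
Denominator: (-1.4151)·(-6749.578634) = 9551.290519
L = 79226.186982/9551.290519 = 8.2948

Final: 8.2948


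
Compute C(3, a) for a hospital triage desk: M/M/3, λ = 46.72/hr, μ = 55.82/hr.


a = λ/μ = 0.8370; ρ = a/3 = 0.2790
P₀ = 0.430520 (from M/M/c formula)
C(c,a) = [a^c/(c!(1−ρ))]·P₀ = [0.58633/(6·0.7210)]·0.430520
= 0.13553·0.430520 = 0.058350

Final: 0.058350


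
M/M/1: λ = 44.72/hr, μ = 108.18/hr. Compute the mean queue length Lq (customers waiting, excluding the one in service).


ρ = 44.72/108.18 = 0.4134
Lq = ρ²/(1−ρ) = 0.1709/0.5866 = 0.2913

Final: 0.2913


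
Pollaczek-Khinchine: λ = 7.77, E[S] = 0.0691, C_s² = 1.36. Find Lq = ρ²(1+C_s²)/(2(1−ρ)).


ρ = λ·E[S] = 7.77·0.0691 = 0.5369
Lq = ρ²(1+C_s²)/(2(1−ρ)) = 0.2883·(1+1.36)/(2·0.4631)
= 0.2883·2.3600/0.9262 = 0.73453

Final: 0.73453


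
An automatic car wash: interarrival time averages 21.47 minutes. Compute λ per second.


λ = 1/(interarrival time) in consistent units.
1 second = 0.0166667 min, so λ = 0.0166667/21.47 = 0.0007763 per second

Final: 0.0007763 /sec


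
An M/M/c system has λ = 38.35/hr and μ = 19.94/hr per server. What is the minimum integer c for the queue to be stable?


Stability requires cμ > λ ⇔ c > λ/μ.
λ/μ = 38.35/19.94 = 1.9233
Minimum integer c = ⌊1.9233⌋ + 1 = 2
Check: 2·19.94 = 39.88 > 38.35, while 1·19.94 = 19.94 ≤ 38.35

Final: 2 servers


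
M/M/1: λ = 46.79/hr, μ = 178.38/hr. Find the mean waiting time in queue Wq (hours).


ρ = 46.79/178.38 = 0.2623
Wq = ρ/(μ−λ) = 0.2623/(178.38 − 46.79) = 0.2623/131.59 = 0.001993 hr

Final: 0.001993 hr


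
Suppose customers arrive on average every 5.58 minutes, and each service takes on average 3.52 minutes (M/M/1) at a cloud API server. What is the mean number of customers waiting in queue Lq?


λ = 60/5.58 = 10.7527 /hr
μ = 60/3.52 = 17.0455 /hr
ρ = λ/μ = 10.7527/17.0455 = 0.6308
Lq = ρ²/(1−ρ) = 0.3979/0.3692 = 1.0779

Final: 1.0779


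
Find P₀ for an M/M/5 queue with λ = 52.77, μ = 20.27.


a = λ/μ = 52.77/20.27 = 2.6034; ρ = a/c = 0.5207
Σ_{k=0}^{4} a^k/k! (terms k=0..4) = 1.00000 + 2.60335 + 3.38873 + 2.94069 + 1.91391 = 11.84668
Tail: a^5/(5!(1−ρ)) = 119.58225/(120·0.4793) = 2.07899
P₀ = 1/(11.84668 + 2.07899) = 1/13.92567 = 0.071810

Final: 0.071810


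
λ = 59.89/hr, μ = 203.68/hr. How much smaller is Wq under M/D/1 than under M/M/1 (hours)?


ρ = 59.89/203.68 = 0.2940
Wq(M/M/1) = ρ/(μ−λ) = 0.2940/143.79 = 0.002045 hr
Wq(M/D/1) = ρ/(2(μ−λ)) = 0.001022 hr
Savings = 0.002045 − 0.001022 = 0.001022 hr

Final: 0.001022 hr


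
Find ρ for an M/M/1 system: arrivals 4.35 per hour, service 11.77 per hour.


ρ = λ/μ = 4.35/11.77 = 0.3696

Final: 0.3696


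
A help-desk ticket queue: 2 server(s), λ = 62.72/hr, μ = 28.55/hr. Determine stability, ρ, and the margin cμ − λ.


Total capacity cμ = 2·28.55 = 57.10/hr
ρ = λ/(cμ) = 62.72/57.10 = 1.0984
Stable ⇔ ρ < 1: NO
Spare capacity = cμ − λ = 57.10 − 62.72 = -5.62/hr

Final: ρ = 1.0984; unstable; margin = -5.62/hr


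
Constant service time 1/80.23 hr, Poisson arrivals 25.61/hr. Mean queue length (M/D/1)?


ρ = 25.61/80.23 = 0.3192
M/D/1: Lq = ρ²/(2(1−ρ)) = 0.1019/(2·0.6808) = 0.07483

Final: 0.07483


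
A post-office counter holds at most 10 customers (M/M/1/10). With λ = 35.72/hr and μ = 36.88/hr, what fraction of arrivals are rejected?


ρ = λ/μ = 35.72/36.88 = 0.9685
P_K = (1−ρ)ρ^K/(1−ρ^(K+1)) = (0.03145·0.726449)/(1 − 0.703600)
= 0.022849/0.296400 = 0.077089

Final: 0.077089


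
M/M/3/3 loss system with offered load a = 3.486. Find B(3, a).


B(c,a) = (a^c/c!) / Σ_{k=0}^{c} a^k/k!
a^3/3! = 7.060426
Σ terms (k=0..3): 1.00000 + 3.48600 + 6.07610 + 7.06043 = 17.622524
B = 7.060426/17.622524 = 0.400648

Final: 0.400648


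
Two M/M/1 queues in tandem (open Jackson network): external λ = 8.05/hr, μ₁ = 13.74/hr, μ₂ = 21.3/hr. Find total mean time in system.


Each node sees arrival rate λ = 8.05/hr (tandem ⇒ throughput preserved).
W₁ = 1/(μ₁−λ) = 1/(13.74−8.05) = 0.17575 hr
W₂ = 1/(μ₂−λ) = 1/(21.3−8.05) = 0.07547 hr
W_total = W₁ + W₂ = 0.17575 + 0.07547 = 0.25122 hr

Final: 0.25122 hr


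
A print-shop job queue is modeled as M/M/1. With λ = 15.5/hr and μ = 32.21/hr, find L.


ρ = λ/μ = 15.5/32.21 = 0.4812
L = ρ/(1−ρ) = 0.4812/(1 − 0.4812) = 0.4812/0.5188 = 0.9276

Final: 0.9276


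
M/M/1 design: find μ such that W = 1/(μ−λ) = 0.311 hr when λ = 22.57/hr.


W = 1/(μ−λ) ⇒ μ − λ = 1/W = 1/0.311 = 3.2154
μ = λ + 1/W = 22.57 + 3.2154 = 25.7854 per hr

Final: 25.7854 /hr


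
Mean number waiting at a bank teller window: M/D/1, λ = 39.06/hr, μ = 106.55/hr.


ρ = 39.06/106.55 = 0.3666
M/D/1: Lq = ρ²/(2(1−ρ)) = 0.1344/(2·0.6334) = 0.10608

Final: 0.10608


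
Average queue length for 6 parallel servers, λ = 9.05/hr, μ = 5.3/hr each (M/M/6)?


a = λ/μ = 1.7075; ρ = a/6 = 0.2846
P₀ = 0.181208
Lq = P₀·a^c·ρ / (c!·(1−ρ)²) = 0.181208·24.78770·0.2846/(720·0.51181)
= 0.003469

Final: 0.003469


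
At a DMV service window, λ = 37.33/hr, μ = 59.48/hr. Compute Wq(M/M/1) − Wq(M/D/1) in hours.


ρ = 37.33/59.48 = 0.6276
Wq(M/M/1) = ρ/(μ−λ) = 0.6276/22.15 = 0.02833 hr
Wq(M/D/1) = ρ/(2(μ−λ)) = 0.01417 hr
Savings = 0.02833 − 0.01417 = 0.01417 hr

Final: 0.01417 hr


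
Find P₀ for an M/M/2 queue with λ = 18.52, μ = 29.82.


a = λ/μ = 18.52/29.82 = 0.6211; ρ = a/c = 0.3105
Σ_{k=0}^{1} a^k/k! (terms k=0..1) = 1.00000 + 0.62106 = 1.62106
Tail: a^2/(2!(1−ρ)) = 0.38572/(2·0.6895) = 0.27972
P₀ = 1/(1.62106 + 0.27972) = 1/1.90078 = 0.526100

Final: 0.526100


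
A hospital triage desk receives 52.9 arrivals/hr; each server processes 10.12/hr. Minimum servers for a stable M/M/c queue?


Stability requires cμ > λ ⇔ c > λ/μ.
λ/μ = 52.9/10.12 = 5.2273
Minimum integer c = ⌊5.2273⌋ + 1 = 6
Check: 6·10.12 = 60.72 > 52.9, while 5·10.12 = 50.60 ≤ 52.9

Final: 6 servers


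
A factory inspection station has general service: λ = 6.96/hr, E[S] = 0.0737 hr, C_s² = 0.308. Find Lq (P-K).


ρ = λ·E[S] = 6.96·0.0737 = 0.5130
Lq = ρ²(1+C_s²)/(2(1−ρ)) = 0.2631·(1+0.308)/(2·0.4870)
= 0.2631·1.3080/0.9741 = 0.35331

Final: 0.35331


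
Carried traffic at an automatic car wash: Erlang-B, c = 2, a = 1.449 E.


B(2,1.449) = 0.300046 (Erlang-B)
Carried load = a(1 − B) = 1.449·(1 − 0.300046) = 1.449·0.699954 = 1.0142 E

Final: 1.0142 Erlangs


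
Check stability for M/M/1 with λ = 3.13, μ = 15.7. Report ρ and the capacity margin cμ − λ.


Total capacity cμ = 1·15.7 = 15.70/hr
ρ = λ/(cμ) = 3.13/15.70 = 0.1994
Stable ⇔ ρ < 1: YES
Spare capacity = cμ − λ = 15.70 − 3.13 = 12.57/hr

Final: ρ = 0.1994; stable; margin = 12.57/hr


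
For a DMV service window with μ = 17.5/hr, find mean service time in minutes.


Mean service time = 1/μ = 1/17.5 hour = 0.05714 hour
In minutes: 0.05714 × 60 = 3.4286 min

Final: 3.4286 min


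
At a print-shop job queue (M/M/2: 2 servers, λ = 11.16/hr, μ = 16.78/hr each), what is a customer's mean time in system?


a = 0.6651; ρ = 0.3325; P₀ = 0.500894
Lq = P₀·a^c·ρ/(c!(1−ρ)²) = 0.08269
Wq = Lq/λ = 0.08269/11.16 = 0.007409 hr
W = Wq + 1/μ = 0.007409 + 0.05959 = 0.06700 hr

Final: 0.06700 hr


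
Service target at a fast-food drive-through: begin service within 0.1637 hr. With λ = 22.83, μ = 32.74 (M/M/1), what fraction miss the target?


ρ = 22.83/32.74 = 0.6973
P(Wq > t) = ρ·e^{−(μ−λ)t} = 0.6973·e^{−1.6223}
= 0.6973·0.197451 = 0.137685

Final: 0.137685


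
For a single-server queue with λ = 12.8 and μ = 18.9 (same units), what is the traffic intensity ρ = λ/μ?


ρ = λ/μ = 12.8/18.9 = 0.6772

Final: 0.6772


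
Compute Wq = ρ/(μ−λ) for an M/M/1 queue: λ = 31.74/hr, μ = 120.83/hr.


ρ = 31.74/120.83 = 0.2627
Wq = ρ/(μ−λ) = 0.2627/(120.83 − 31.74) = 0.2627/89.09 = 0.002949 hr

Final: 0.002949 hr


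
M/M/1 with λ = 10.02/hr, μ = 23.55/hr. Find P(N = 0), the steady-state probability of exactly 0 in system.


ρ = 10.02/23.55 = 0.4255
P_n = (1−ρ)·ρ^n = (1 − 0.4255)·0.4255^0 = 0.5745·1.000000 = 0.574522

Final: 0.574522


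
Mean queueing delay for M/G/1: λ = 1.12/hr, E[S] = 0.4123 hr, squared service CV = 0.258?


ρ = λ·E[S] = 1.12·0.4123 = 0.4618
E[S²] = E[S]²(1+C_s²) = 0.4123²·(1+0.258) = 0.213849
Wq = λ·E[S²]/(2(1−ρ)) = 1.12·0.213849/(2·0.5382) = 0.22250 hr

Final: 0.22250 hr


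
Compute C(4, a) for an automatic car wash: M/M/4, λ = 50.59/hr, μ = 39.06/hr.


a = λ/μ = 1.2952; ρ = a/4 = 0.3238
P₀ = 0.272520 (from M/M/c formula)
C(c,a) = [a^c/(c!(1−ρ))]·P₀ = [2.81404/(24·0.6762)]·0.272520
= 0.17340·0.272520 = 0.047254

Final: 0.047254


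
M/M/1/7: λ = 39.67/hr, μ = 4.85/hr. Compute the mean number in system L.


ρ = 39.67/4.85 = 8.1794
L = ρ[1 − (K+1)ρ^K + Kρ^(K+1)] / [(1−ρ)(1−ρ^(K+1))]
Numerator: 8.1794·(1 − 8·2449307.053080 + 7·20033816.658905) = 986779072.436261
Denominator: (-7.1794)·(-20033815.658905) = 143830404.380016
L = 986779072.436261/143830404.380016 = 6.8607

Final: 6.8607


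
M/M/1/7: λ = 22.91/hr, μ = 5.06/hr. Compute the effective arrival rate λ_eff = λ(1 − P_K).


ρ = 4.5277; P_K = (1−ρ)ρ^7/(1−ρ^8) = 0.779140
λ_eff = λ(1 − P_K) = 22.91·(1 − 0.779140) = 22.91·0.220860 = 5.0599 /hr

Final: 5.0599 /hr


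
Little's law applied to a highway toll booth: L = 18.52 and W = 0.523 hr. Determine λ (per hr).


λ = L/W = 18.52/0.523 = 35.4111 /hr

Final: 35.4111 /hr


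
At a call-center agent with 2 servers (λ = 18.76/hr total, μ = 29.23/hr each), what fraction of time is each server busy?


ρ = λ/(cμ) = 18.76/(2·29.23) = 18.76/58.46 = 0.3209

Final: 0.3209


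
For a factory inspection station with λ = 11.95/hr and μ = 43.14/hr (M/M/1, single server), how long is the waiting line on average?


ρ = 11.95/43.14 = 0.2770
Lq = ρ²/(1−ρ) = 0.07673/0.7230 = 0.1061

Final: 0.1061


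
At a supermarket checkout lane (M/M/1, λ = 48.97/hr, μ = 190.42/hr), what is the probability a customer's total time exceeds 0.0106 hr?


W ~ Exponential(μ−λ) for M/M/1.
μ − λ = 190.42 − 48.97 = 141.4500
P(W > t) = e^{−(μ−λ)t} = e^{−1.4994} = 0.223271

Final: 0.223271


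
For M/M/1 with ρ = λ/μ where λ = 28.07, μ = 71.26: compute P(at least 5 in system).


ρ = 28.07/71.26 = 0.3939
P(N ≥ n) = ρ^n = 0.3939^5 = 0.009484

Final: 0.009484


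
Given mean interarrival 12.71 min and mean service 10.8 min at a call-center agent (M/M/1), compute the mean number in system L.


λ = 60/12.71 = 4.7207 /hr
μ = 60/10.8 = 5.5556 /hr
ρ = λ/μ = 4.7207/5.5556 = 0.8497
L = ρ/(1−ρ) = 0.8497/0.1503 = 5.6545

Final: 5.6545


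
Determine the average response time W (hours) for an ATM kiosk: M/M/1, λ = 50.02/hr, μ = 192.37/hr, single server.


W = 1/(μ−λ) = 1/(192.37 − 50.02) = 1/142.35 = 0.007025 hr

Final: 0.007025 hr


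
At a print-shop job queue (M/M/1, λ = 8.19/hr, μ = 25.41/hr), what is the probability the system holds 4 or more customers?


ρ = 8.19/25.41 = 0.3223
P(N ≥ n) = ρ^n = 0.3223^4 = 0.010792

Final: 0.010792


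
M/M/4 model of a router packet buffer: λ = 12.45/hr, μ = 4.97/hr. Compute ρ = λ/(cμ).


ρ = λ/(cμ) = 12.45/(4·4.97) = 12.45/19.88 = 0.6263

Final: 0.6263


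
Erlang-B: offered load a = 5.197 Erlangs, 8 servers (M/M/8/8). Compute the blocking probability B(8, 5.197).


B(c,a) = (a^c/c!) / Σ_{k=0}^{c} a^k/k!
a^8/8! = 13.197790
Σ terms (k=0..8): 1.00000 + 5.19700 + 13.50440 + 23.39413 + 30.39482 + 31.59238 + 27.36427 + 20.31601 + 13.19779 = 165.960807
B = 13.197790/165.960807 = 0.079524

Final: 0.079524


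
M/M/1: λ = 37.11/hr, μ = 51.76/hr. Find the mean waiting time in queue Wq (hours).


ρ = 37.11/51.76 = 0.7170
Wq = ρ/(μ−λ) = 0.7170/(51.76 − 37.11) = 0.7170/14.65 = 0.04894 hr

Final: 0.04894 hr


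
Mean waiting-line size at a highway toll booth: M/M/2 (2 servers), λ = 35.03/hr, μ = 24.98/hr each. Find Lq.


a = λ/μ = 1.4023; ρ = a/2 = 0.7012
P₀ = 0.175668
Lq = P₀·a^c·ρ / (c!·(1−ρ)²) = 0.175668·1.96651·0.7012/(2·0.08930)
= 1.35613

Final: 1.35613


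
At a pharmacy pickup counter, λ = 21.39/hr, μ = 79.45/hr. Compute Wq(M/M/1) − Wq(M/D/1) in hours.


ρ = 21.39/79.45 = 0.2692
Wq(M/M/1) = ρ/(μ−λ) = 0.2692/58.06 = 0.004637 hr
Wq(M/D/1) = ρ/(2(μ−λ)) = 0.002319 hr
Savings = 0.004637 − 0.002319 = 0.002319 hr

Final: 0.002319 hr


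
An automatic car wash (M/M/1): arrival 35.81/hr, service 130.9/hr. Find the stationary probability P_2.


ρ = 35.81/130.9 = 0.2736
P_n = (1−ρ)·ρ^n = (1 − 0.2736)·0.2736^2 = 0.7264·0.074839 = 0.054366

Final: 0.054366


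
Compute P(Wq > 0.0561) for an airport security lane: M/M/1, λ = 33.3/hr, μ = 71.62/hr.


ρ = 33.3/71.62 = 0.4650
P(Wq > t) = ρ·e^{−(μ−λ)t} = 0.4650·e^{−2.1498}
= 0.4650·0.116513 = 0.054173

Final: 0.054173


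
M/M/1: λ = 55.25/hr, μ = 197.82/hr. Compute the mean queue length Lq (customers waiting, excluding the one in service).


ρ = 55.25/197.82 = 0.2793
Lq = ρ²/(1−ρ) = 0.07801/0.7207 = 0.1082

Final: 0.1082


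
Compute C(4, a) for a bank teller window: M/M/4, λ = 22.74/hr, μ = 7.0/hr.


a = λ/μ = 3.2486; ρ = a/4 = 0.8121
P₀ = 0.025037 (from M/M/c formula)
C(c,a) = [a^c/(c!(1−ρ))]·P₀ = [111.37037/(24·0.1879)]·0.025037
= 24.70192·0.025037 = 0.618462

Final: 0.618462


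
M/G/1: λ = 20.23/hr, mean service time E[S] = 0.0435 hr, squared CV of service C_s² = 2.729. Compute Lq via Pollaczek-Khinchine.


ρ = λ·E[S] = 20.23·0.0435 = 0.8800
Lq = ρ²(1+C_s²)/(2(1−ρ)) = 0.7744·(1+2.729)/(2·0.1200)
= 0.7744·3.7290/0.2400 = 12.03288

Final: 12.03288


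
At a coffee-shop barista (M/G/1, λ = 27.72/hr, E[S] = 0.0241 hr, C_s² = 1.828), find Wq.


ρ = λ·E[S] = 27.72·0.0241 = 0.6681
E[S²] = E[S]²(1+C_s²) = 0.0241²·(1+1.828) = 0.001643
Wq = λ·E[S²]/(2(1−ρ)) = 27.72·0.001643/(2·0.3319) = 0.06858 hr

Final: 0.06858 hr


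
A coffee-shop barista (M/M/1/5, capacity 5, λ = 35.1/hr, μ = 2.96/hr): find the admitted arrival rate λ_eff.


ρ = 11.8581; P_K = (1−ρ)ρ^5/(1−ρ^6) = 0.915670
λ_eff = λ(1 − P_K) = 35.1·(1 − 0.915670) = 35.1·0.084330 = 2.9600 /hr

Final: 2.9600 /hr


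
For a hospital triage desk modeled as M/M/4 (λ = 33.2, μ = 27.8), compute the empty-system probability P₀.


a = λ/μ = 33.2/27.8 = 1.1942; ρ = a/c = 0.2986
Σ_{k=0}^{3} a^k/k! (terms k=0..3) = 1.00000 + 1.19424 + 0.71311 + 0.28388 = 3.19123
Tail: a^4/(4!(1−ρ)) = 2.03410/(24·0.7014) = 0.12083
P₀ = 1/(3.19123 + 0.12083) = 1/3.31206 = 0.301927

Final: 0.301927


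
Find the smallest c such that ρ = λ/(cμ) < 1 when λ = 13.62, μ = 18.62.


Stability requires cμ > λ ⇔ c > λ/μ.
λ/μ = 13.62/18.62 = 0.7315
Minimum integer c = ⌊0.7315⌋ + 1 = 1
Check: 1·18.62 = 18.62 > 13.62, while 0·18.62 = 0.00 ≤ 13.62

Final: 1 servers


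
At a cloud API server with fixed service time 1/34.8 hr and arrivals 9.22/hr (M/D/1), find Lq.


ρ = 9.22/34.8 = 0.2649
M/D/1: Lq = ρ²/(2(1−ρ)) = 0.07019/(2·0.7351) = 0.04775

Final: 0.04775


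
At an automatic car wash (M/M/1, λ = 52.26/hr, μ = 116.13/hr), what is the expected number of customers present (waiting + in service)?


ρ = λ/μ = 52.26/116.13 = 0.4500
L = ρ/(1−ρ) = 0.4500/(1 − 0.4500) = 0.4500/0.5500 = 0.8182

Final: 0.8182


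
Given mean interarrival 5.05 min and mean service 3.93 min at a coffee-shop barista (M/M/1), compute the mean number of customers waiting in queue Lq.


λ = 60/5.05 = 11.8812 /hr
μ = 60/3.93 = 15.2672 /hr
ρ = λ/μ = 11.8812/15.2672 = 0.7782
Lq = ρ²/(1−ρ) = 0.6056/0.2218 = 2.7307

Final: 2.7307


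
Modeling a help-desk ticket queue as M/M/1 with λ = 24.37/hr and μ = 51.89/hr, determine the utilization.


ρ = λ/μ = 24.37/51.89 = 0.4696

Final: 0.4696


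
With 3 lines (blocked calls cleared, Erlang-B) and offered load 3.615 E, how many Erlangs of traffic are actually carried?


B(3,3.615) = 0.413905 (Erlang-B)
Carried load = a(1 − B) = 3.615·(1 − 0.413905) = 3.615·0.586095 = 2.1187 E

Final: 2.1187 Erlangs


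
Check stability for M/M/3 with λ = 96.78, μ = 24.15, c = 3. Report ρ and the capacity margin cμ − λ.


Total capacity cμ = 3·24.15 = 72.45/hr
ρ = λ/(cμ) = 96.78/72.45 = 1.3358
Stable ⇔ ρ < 1: NO
Spare capacity = cμ − λ = 72.45 − 96.78 = -24.33/hr

Final: ρ = 1.3358; unstable; margin = -24.33/hr


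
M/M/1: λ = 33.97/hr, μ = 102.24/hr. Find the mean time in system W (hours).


W = 1/(μ−λ) = 1/(102.24 − 33.97) = 1/68.27 = 0.01465 hr

Final: 0.01465 hr


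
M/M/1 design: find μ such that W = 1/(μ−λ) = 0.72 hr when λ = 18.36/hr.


W = 1/(μ−λ) ⇒ μ − λ = 1/W = 1/0.72 = 1.3889
μ = λ + 1/W = 18.36 + 1.3889 = 19.7489 per hr

Final: 19.7489 /hr


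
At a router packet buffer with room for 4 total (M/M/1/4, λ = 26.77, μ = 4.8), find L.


ρ = 26.77/4.8 = 5.5771
L = ρ[1 − (K+1)ρ^K + Kρ^(K+1)] / [(1−ρ)(1−ρ^(K+1))]
Numerator: 5.5771·(1 − 5·967.450014 + 4·5395.549349) = 93393.543733
Denominator: (-4.5771)·(-5394.549349) = 24691.301916
L = 93393.543733/24691.301916 = 3.7824

Final: 3.7824


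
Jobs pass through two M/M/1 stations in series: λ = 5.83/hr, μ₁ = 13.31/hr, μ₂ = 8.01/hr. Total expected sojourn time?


Each node sees arrival rate λ = 5.83/hr (tandem ⇒ throughput preserved).
W₁ = 1/(μ₁−λ) = 1/(13.31−5.83) = 0.13369 hr
W₂ = 1/(μ₂−λ) = 1/(8.01−5.83) = 0.45872 hr
W_total = W₁ + W₂ = 0.13369 + 0.45872 = 0.59241 hr

Final: 0.59241 hr


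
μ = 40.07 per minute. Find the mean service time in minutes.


Mean service time = 1/μ = 1/40.07 minute = 0.02496 minute
In minutes: 0.02496 × 1 = 0.02496 min

Final: 0.02496 min


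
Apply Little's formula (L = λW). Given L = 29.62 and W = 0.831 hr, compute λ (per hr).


λ = L/W = 29.62/0.831 = 35.6438 /hr

Final: 35.6438 /hr


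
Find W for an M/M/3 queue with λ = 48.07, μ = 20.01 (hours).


a = 2.4023; ρ = 0.8008; P₀ = 0.055912
Lq = P₀·a^c·ρ/(c!(1−ρ)²) = 2.60622
Wq = Lq/λ = 2.60622/48.07 = 0.05422 hr
W = Wq + 1/μ = 0.05422 + 0.04998 = 0.10419 hr

Final: 0.10419 hr


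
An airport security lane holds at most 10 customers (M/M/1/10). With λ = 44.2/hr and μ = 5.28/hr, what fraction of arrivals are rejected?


ρ = λ/μ = 44.2/5.28 = 8.3712
P_K = (1−ρ)ρ^K/(1−ρ^(K+1)) = (-7.3712·1689987405.784024)/(1 − 14147243055.995050)
= -12457255650.211027/-14147243054.995050 = 0.880543

Final: 0.880543


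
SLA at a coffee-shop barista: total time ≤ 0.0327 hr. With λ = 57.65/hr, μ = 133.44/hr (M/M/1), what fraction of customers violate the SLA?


W ~ Exponential(μ−λ) for M/M/1.
μ − λ = 133.44 − 57.65 = 75.7900
P(W > t) = e^{−(μ−λ)t} = e^{−2.4783} = 0.083883

Final: 0.083883


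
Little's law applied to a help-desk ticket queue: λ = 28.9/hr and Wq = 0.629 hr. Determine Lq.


Lq = λWq = 28.9·0.629 = 18.1781

Final: 18.1781


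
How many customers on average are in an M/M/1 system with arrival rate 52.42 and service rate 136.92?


ρ = λ/μ = 52.42/136.92 = 0.3829
L = ρ/(1−ρ) = 0.3829/(1 − 0.3829) = 0.3829/0.6171 = 0.6204

Final: 0.6204


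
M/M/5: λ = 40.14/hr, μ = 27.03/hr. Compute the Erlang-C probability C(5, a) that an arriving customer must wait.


a = λ/μ = 1.4850; ρ = a/5 = 0.2970
P₀ = 0.226157 (from M/M/c formula)
C(c,a) = [a^c/(c!(1−ρ))]·P₀ = [7.22199/(120·0.7030)]·0.226157
= 0.08561·0.226157 = 0.019361

Final: 0.019361


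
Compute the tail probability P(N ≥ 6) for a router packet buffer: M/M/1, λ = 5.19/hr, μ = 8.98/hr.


ρ = 5.19/8.98 = 0.5780
P(N ≥ n) = ρ^n = 0.5780^6 = 0.037269

Final: 0.037269


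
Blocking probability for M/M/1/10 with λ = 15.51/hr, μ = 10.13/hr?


ρ = λ/μ = 15.51/10.13 = 1.5311
P_K = (1−ρ)ρ^K/(1−ρ^(K+1)) = (-0.5311·70.798413)/(1 − 108.399150)
= -37.600737/-107.399150 = 0.350103

Final: 0.350103


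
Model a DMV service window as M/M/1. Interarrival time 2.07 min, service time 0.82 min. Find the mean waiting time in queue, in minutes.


λ = 60/2.07 = 28.9855 /hr
μ = 60/0.82 = 73.1707 /hr
ρ = λ/μ = 28.9855/73.1707 = 0.3961
Wq = ρ/(μ−λ) = 0.3961/(73.1707−28.9855) = 0.008965 hr
In minutes: 0.008965·60 = 0.5379 min

Final: 0.5379 min


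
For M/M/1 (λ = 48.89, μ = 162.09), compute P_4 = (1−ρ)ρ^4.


ρ = 48.89/162.09 = 0.3016
P_n = (1−ρ)·ρ^n = (1 − 0.3016)·0.3016^4 = 0.6984·0.008277 = 0.005780

Final: 0.005780


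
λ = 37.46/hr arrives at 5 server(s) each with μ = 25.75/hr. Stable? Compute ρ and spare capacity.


Total capacity cμ = 5·25.75 = 128.75/hr
ρ = λ/(cμ) = 37.46/128.75 = 0.2910
Stable ⇔ ρ < 1: YES
Spare capacity = cμ − λ = 128.75 − 37.46 = 91.29/hr

Final: ρ = 0.2910; stable; margin = 91.29/hr


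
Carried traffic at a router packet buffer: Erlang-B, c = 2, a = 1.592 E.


B(2,1.592) = 0.328364 (Erlang-B)
Carried load = a(1 − B) = 1.592·(1 − 0.328364) = 1.592·0.671636 = 1.0692 E

Final: 1.0692 Erlangs


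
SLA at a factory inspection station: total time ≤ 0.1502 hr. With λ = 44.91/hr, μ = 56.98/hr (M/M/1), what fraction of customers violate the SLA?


W ~ Exponential(μ−λ) for M/M/1.
μ − λ = 56.98 − 44.91 = 12.0700
P(W > t) = e^{−(μ−λ)t} = e^{−1.8129} = 0.163178

Final: 0.163178


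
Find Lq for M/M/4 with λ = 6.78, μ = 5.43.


a = λ/μ = 1.2486; ρ = a/4 = 0.3122
P₀ = 0.285729
Lq = P₀·a^c·ρ / (c!·(1−ρ)²) = 0.285729·2.43063·0.3122/(24·0.47313)
= 0.01909

Final: 0.01909


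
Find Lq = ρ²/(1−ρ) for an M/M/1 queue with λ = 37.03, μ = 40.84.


ρ = 37.03/40.84 = 0.9067
Lq = ρ²/(1−ρ) = 0.8221/0.09329 = 8.8125

Final: 8.8125


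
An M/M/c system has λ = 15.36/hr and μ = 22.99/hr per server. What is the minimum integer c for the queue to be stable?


Stability requires cμ > λ ⇔ c > λ/μ.
λ/μ = 15.36/22.99 = 0.6681
Minimum integer c = ⌊0.6681⌋ + 1 = 1
Check: 1·22.99 = 22.99 > 15.36, while 0·22.99 = 0.00 ≤ 15.36

Final: 1 servers


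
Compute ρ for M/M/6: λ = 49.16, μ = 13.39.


ρ = λ/(cμ) = 49.16/(6·13.39) = 49.16/80.34 = 0.6119

Final: 0.6119


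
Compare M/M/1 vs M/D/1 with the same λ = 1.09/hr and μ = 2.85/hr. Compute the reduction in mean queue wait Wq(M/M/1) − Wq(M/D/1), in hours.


ρ = 1.09/2.85 = 0.3825
Wq(M/M/1) = ρ/(μ−λ) = 0.3825/1.76 = 0.21730 hr
Wq(M/D/1) = ρ/(2(μ−λ)) = 0.10865 hr
Savings = 0.21730 − 0.10865 = 0.10865 hr

Final: 0.10865 hr


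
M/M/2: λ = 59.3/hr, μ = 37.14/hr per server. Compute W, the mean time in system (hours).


a = 1.5967; ρ = 0.7983; P₀ = 0.112143
Lq = P₀·a^c·ρ/(c!(1−ρ)²) = 2.80588
Wq = Lq/λ = 2.80588/59.3 = 0.04732 hr
W = Wq + 1/μ = 0.04732 + 0.02693 = 0.07424 hr

Final: 0.07424 hr


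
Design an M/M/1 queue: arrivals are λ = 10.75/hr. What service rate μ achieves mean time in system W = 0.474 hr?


W = 1/(μ−λ) ⇒ μ − λ = 1/W = 1/0.474 = 2.1097
μ = λ + 1/W = 10.75 + 2.1097 = 12.8597 per hr

Final: 12.8597 /hr


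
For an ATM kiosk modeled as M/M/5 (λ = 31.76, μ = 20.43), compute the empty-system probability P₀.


a = λ/μ = 31.76/20.43 = 1.5546; ρ = a/c = 0.3109
Σ_{k=0}^{4} a^k/k! (terms k=0..4) = 1.00000 + 1.55458 + 1.20835 + 0.62616 + 0.24335 = 4.63244
Tail: a^5/(5!(1−ρ)) = 9.07947/(120·0.6891) = 0.10980
P₀ = 1/(4.63244 + 0.10980) = 1/4.74224 = 0.210871

Final: 0.210871


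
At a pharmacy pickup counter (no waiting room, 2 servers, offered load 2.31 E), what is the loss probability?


B(c,a) = (a^c/c!) / Σ_{k=0}^{c} a^k/k!
a^2/2! = 2.668050
Σ terms (k=0..2): 1.00000 + 2.31000 + 2.66805 = 5.978050
B = 2.668050/5.978050 = 0.446308

Final: 0.446308


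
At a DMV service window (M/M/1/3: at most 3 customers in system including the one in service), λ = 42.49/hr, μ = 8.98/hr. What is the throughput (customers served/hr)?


ρ = 4.7316; P_K = (1−ρ)ρ^3/(1−ρ^4) = 0.790233
λ_eff = λ(1 − P_K) = 42.49·(1 − 0.790233) = 42.49·0.209767 = 8.9130 /hr

Final: 8.9130 /hr


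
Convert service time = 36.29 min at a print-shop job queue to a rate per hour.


μ = 1/(service time) in consistent units.
1 hour = 60 min, so μ = 60/36.29 = 1.6533 per hour

Final: 1.6533 /hr


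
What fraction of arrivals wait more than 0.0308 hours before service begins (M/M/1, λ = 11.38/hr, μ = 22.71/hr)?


ρ = 11.38/22.71 = 0.5011
P(Wq > t) = ρ·e^{−(μ−λ)t} = 0.5011·e^{−0.3490}
= 0.5011·0.705419 = 0.353486

Final: 0.353486


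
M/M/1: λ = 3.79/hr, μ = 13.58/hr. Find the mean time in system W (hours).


W = 1/(μ−λ) = 1/(13.58 − 3.79) = 1/9.79 = 0.1021 hr

Final: 0.1021 hr


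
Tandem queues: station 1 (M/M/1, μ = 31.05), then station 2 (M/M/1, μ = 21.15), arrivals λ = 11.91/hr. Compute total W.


Each node sees arrival rate λ = 11.91/hr (tandem ⇒ throughput preserved).
W₁ = 1/(μ₁−λ) = 1/(31.05−11.91) = 0.05225 hr
W₂ = 1/(μ₂−λ) = 1/(21.15−11.91) = 0.10823 hr
W_total = W₁ + W₂ = 0.05225 + 0.10823 = 0.16047 hr

Final: 0.16047 hr


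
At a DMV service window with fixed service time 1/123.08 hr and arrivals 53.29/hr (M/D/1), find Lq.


ρ = 53.29/123.08 = 0.4330
M/D/1: Lq = ρ²/(2(1−ρ)) = 0.1875/(2·0.5670) = 0.16530

Final: 0.16530


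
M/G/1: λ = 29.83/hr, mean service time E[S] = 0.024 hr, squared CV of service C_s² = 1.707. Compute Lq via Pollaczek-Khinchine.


ρ = λ·E[S] = 29.83·0.024 = 0.7159
Lq = ρ²(1+C_s²)/(2(1−ρ)) = 0.5125·(1+1.707)/(2·0.2841)
= 0.5125·2.7070/0.5682 = 2.44201

Final: 2.44201


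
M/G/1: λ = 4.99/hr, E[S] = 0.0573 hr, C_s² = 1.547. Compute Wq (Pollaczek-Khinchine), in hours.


ρ = λ·E[S] = 4.99·0.0573 = 0.2859
E[S²] = E[S]²(1+C_s²) = 0.0573²·(1+1.547) = 0.008363
Wq = λ·E[S²]/(2(1−ρ)) = 4.99·0.008363/(2·0.7141) = 0.02922 hr

Final: 0.02922 hr


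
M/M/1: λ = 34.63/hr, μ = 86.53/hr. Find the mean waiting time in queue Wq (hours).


ρ = 34.63/86.53 = 0.4002
Wq = ρ/(μ−λ) = 0.4002/(86.53 − 34.63) = 0.4002/51.90 = 0.007711 hr

Final: 0.007711 hr


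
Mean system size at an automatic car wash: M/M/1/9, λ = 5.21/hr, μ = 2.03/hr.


ρ = 5.21/2.03 = 2.5665
L = ρ[1 − (K+1)ρ^K + Kρ^(K+1)] / [(1−ρ)(1−ρ^(K+1))]
Numerator: 2.5665·(1 − 10·4831.424180 + 9·12399.862057) = 162422.434533
Denominator: (-1.5665)·(-12398.862057) = 19422.847952
L = 162422.434533/19422.847952 = 8.3624

Final: 8.3624


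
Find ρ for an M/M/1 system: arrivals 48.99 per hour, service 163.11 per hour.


ρ = λ/μ = 48.99/163.11 = 0.3003

Final: 0.3003


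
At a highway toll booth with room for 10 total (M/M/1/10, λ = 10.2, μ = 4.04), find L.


ρ = 10.2/4.04 = 2.5248
L = ρ[1 − (K+1)ρ^K + Kρ^(K+1)] / [(1−ρ)(1−ρ^(K+1))]
Numerator: 2.5248·(1 − 11·10524.175131 + 10·26570.937213) = 378572.610393
Denominator: (-1.5248)·(-26569.937213) = 40512.577533
L = 378572.610393/40512.577533 = 9.3446

Final: 9.3446
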